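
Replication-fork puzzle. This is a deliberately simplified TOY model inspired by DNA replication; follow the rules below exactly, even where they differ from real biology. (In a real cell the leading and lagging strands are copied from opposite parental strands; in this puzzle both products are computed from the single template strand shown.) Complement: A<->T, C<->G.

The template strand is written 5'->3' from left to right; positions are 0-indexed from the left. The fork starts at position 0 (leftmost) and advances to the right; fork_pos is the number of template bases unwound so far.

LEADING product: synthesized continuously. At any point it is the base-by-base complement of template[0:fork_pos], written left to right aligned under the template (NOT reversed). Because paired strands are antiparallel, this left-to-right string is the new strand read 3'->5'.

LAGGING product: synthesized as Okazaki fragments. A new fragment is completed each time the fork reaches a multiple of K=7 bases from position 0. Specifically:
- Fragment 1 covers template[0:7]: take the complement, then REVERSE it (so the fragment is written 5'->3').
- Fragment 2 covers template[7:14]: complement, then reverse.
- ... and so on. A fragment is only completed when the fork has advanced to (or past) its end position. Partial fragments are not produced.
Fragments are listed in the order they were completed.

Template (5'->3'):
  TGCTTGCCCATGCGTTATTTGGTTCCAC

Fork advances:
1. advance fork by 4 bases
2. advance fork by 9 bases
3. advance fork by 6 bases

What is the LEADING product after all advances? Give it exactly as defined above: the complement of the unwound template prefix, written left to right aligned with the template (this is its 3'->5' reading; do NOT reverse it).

Answer: ACGAACGGGTACGCAATAA

Derivation:
Step 1: advance 4 -> fork_pos = 0 + 4 = 4.
Step 2: advance 9 -> fork_pos = 4 + 9 = 13.
Step 3: advance 6 -> fork_pos = 13 + 6 = 19.
Unwound prefix: template[0:19] = TGCTTGCCCATGCGTTATT
Complement it base by base (A<->T, C<->G), keeping left-to-right order:
  [0:5] TGCTT -> ACGAA
  [5:10] GCCCA -> CGGGT
  [10:15] TGCGT -> ACGCA
  [15:19] TATT -> ATAA
Concatenate: ACGAACGGGTACGCAATAA (length 19; written aligned with the template, i.e. 3'->5').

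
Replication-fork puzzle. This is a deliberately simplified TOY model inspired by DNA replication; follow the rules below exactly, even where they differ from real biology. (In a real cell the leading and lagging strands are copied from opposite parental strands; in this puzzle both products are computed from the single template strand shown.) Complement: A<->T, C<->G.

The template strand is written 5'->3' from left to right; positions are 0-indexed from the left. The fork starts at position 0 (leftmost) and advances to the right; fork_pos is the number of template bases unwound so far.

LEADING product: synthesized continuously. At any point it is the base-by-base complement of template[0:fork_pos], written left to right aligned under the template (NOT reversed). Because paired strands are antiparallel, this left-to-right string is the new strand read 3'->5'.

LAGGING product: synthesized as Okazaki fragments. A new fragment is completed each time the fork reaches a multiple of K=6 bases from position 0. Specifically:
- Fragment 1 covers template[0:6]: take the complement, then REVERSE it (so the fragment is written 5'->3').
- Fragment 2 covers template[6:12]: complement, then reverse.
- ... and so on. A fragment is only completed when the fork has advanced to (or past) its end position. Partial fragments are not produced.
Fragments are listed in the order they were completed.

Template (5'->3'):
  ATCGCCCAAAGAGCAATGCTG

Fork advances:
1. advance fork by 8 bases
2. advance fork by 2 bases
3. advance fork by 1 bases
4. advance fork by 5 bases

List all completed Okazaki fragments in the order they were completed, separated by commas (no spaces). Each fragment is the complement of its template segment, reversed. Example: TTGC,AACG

Step 1: advance 8 -> fork_pos = 0 + 8 = 8. Reached multiple(s) of 6: 6 -> fragment 1 completed (1 total).
Step 2: advance 2 -> fork_pos = 8 + 2 = 10. Next multiple of 6 is 12 (not reached); still 1 fragment(s).
Step 3: advance 1 -> fork_pos = 10 + 1 = 11. Next multiple of 6 is 12 (not reached); still 1 fragment(s).
Step 4: advance 5 -> fork_pos = 11 + 5 = 16. Reached multiple(s) of 6: 12 -> fragment 2 completed (2 total).
Final fork_pos = 16, so 2 fragment(s) are complete. Build each: template segment -> complement -> reverse.
Fragment 1: template[0:6] = ATCGCC -> complement TAGCGG -> reversed GGCGAT
Fragment 2: template[6:12] = CAAAGA -> complement GTTTCT -> reversed TCTTTG

Answer: GGCGAT,TCTTTG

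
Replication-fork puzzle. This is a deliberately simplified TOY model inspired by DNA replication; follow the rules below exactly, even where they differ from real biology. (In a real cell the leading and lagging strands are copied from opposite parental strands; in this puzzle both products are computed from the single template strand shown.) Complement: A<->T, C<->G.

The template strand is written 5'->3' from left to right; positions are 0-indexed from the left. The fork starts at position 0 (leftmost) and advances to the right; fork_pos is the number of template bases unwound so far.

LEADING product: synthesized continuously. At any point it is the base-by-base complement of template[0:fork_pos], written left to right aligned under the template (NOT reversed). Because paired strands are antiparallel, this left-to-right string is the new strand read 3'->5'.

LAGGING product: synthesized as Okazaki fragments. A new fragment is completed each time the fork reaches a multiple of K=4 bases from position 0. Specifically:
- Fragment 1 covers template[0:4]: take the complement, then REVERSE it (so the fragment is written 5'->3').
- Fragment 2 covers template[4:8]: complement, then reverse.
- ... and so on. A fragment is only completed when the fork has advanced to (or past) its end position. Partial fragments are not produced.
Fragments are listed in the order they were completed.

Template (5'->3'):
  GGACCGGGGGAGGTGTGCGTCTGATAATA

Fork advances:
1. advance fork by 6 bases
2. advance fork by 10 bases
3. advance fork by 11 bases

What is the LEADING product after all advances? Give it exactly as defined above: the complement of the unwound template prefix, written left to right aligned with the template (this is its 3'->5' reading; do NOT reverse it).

Step 1: advance 6 -> fork_pos = 0 + 6 = 6.
Step 2: advance 10 -> fork_pos = 6 + 10 = 16.
Step 3: advance 11 -> fork_pos = 16 + 11 = 27.
Unwound prefix: template[0:27] = GGACCGGGGGAGGTGTGCGTCTGATAA
Complement it base by base (A<->T, C<->G), keeping left-to-right order:
  [0:5] GGACC -> CCTGG
  [5:10] GGGGG -> CCCCC
  [10:15] AGGTG -> TCCAC
  [15:20] TGCGT -> ACGCA
  [20:25] CTGAT -> GACTA
  [25:27] AA -> TT
Concatenate: CCTGGCCCCCTCCACACGCAGACTATT (length 27; written aligned with the template, i.e. 3'->5').

Answer: CCTGGCCCCCTCCACACGCAGACTATT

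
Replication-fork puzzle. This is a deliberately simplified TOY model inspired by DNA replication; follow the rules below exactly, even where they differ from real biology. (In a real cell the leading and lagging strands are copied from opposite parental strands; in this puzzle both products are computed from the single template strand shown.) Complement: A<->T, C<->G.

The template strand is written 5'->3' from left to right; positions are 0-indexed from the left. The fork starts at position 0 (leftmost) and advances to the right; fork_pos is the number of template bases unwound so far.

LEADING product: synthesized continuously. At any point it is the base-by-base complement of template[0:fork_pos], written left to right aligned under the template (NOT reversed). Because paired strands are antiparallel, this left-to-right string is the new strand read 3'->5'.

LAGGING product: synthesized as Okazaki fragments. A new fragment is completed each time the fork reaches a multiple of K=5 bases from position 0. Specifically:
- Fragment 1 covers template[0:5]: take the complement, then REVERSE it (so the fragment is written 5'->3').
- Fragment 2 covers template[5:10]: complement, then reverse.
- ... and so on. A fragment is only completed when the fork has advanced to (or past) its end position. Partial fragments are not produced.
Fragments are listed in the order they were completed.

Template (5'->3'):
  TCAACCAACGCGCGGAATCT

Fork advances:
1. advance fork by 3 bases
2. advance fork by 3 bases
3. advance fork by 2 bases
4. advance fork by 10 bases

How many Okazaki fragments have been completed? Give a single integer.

Step 1: advance 3 -> fork_pos = 0 + 3 = 3. Next multiple of 5 is 5 (not reached); still 0 fragment(s).
Step 2: advance 3 -> fork_pos = 3 + 3 = 6. Reached multiple(s) of 5: 5 -> fragment 1 completed (1 total).
Step 3: advance 2 -> fork_pos = 6 + 2 = 8. Next multiple of 5 is 10 (not reached); still 1 fragment(s).
Step 4: advance 10 -> fork_pos = 8 + 10 = 18. Reached multiple(s) of 5: 10, 15 -> fragments 2-3 completed (3 total).
Check: final fork_pos = 18; the multiples of 5 that are <= 18 are 5..15 -> 18 // 5 = 3 completed fragment(s).

Answer: 3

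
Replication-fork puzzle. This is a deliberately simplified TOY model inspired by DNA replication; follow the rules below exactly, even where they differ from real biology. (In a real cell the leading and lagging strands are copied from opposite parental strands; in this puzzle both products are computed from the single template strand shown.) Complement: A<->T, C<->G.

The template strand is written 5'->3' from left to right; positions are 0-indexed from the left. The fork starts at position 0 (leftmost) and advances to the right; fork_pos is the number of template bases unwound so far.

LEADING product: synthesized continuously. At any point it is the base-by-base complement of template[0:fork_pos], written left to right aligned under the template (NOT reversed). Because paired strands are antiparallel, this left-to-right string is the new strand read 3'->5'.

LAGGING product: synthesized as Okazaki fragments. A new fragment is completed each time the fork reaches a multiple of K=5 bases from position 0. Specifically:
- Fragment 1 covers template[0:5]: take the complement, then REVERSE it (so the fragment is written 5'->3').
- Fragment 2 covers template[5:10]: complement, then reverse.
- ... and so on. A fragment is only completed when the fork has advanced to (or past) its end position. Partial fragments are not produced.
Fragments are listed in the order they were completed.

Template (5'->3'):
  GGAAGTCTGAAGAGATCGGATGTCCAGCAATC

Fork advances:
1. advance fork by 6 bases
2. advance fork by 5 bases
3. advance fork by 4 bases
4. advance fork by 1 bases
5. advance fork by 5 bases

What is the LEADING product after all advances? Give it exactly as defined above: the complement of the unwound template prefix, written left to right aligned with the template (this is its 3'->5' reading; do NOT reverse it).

Answer: CCTTCAGACTTCTCTAGCCTA

Derivation:
Step 1: advance 6 -> fork_pos = 0 + 6 = 6.
Step 2: advance 5 -> fork_pos = 6 + 5 = 11.
Step 3: advance 4 -> fork_pos = 11 + 4 = 15.
Step 4: advance 1 -> fork_pos = 15 + 1 = 16.
Step 5: advance 5 -> fork_pos = 16 + 5 = 21.
Unwound prefix: template[0:21] = GGAAGTCTGAAGAGATCGGAT
Complement it base by base (A<->T, C<->G), keeping left-to-right order:
  [0:5] GGAAG -> CCTTC
  [5:10] TCTGA -> AGACT
  [10:15] AGAGA -> TCTCT
  [15:20] TCGGA -> AGCCT
  [20:21] T -> A
Concatenate: CCTTCAGACTTCTCTAGCCTA (length 21; written aligned with the template, i.e. 3'->5').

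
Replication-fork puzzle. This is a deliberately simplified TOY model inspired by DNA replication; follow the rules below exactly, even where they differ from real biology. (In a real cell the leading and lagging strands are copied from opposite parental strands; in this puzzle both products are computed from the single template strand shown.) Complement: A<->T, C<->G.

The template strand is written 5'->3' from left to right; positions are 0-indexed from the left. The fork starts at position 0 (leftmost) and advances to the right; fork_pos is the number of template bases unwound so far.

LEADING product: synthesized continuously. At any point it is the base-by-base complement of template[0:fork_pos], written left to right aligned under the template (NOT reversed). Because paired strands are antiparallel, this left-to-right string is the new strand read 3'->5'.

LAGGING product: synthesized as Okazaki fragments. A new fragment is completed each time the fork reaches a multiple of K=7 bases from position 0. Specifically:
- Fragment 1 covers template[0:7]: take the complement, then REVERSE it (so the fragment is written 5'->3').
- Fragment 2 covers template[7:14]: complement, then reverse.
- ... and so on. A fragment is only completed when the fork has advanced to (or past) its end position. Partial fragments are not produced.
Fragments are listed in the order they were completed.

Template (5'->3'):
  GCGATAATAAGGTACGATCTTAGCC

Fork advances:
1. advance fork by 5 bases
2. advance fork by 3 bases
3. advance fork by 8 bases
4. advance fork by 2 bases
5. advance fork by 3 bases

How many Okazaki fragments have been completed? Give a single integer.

Answer: 3

Derivation:
Step 1: advance 5 -> fork_pos = 0 + 5 = 5. Next multiple of 7 is 7 (not reached); still 0 fragment(s).
Step 2: advance 3 -> fork_pos = 5 + 3 = 8. Reached multiple(s) of 7: 7 -> fragment 1 completed (1 total).
Step 3: advance 8 -> fork_pos = 8 + 8 = 16. Reached multiple(s) of 7: 14 -> fragment 2 completed (2 total).
Step 4: advance 2 -> fork_pos = 16 + 2 = 18. Next multiple of 7 is 21 (not reached); still 2 fragment(s).
Step 5: advance 3 -> fork_pos = 18 + 3 = 21. Reached multiple(s) of 7: 21 -> fragment 3 completed (3 total).
Check: final fork_pos = 21; the multiples of 7 that are <= 21 are 7..21 -> 21 // 7 = 3 completed fragment(s).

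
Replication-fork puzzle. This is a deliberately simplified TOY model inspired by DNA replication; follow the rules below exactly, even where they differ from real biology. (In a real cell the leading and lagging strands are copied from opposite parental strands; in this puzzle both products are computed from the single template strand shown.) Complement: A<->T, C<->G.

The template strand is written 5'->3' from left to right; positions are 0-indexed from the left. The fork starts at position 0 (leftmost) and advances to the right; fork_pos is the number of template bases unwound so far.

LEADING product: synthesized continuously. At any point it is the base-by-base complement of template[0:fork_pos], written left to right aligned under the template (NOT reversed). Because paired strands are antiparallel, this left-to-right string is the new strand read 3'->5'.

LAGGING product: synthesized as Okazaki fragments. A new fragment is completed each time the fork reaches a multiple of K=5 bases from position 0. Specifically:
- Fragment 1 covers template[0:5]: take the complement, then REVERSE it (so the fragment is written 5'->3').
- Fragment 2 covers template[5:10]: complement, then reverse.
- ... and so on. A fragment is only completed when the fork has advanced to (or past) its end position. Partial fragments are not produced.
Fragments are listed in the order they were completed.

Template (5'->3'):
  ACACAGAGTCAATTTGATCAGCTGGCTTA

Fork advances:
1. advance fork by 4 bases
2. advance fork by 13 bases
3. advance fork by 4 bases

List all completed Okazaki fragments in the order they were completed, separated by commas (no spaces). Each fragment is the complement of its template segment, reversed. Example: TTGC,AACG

Answer: TGTGT,GACTC,AAATT,TGATC

Derivation:
Step 1: advance 4 -> fork_pos = 0 + 4 = 4. Next multiple of 5 is 5 (not reached); still 0 fragment(s).
Step 2: advance 13 -> fork_pos = 4 + 13 = 17. Reached multiple(s) of 5: 5, 10, 15 -> fragments 1-3 completed (3 total).
Step 3: advance 4 -> fork_pos = 17 + 4 = 21. Reached multiple(s) of 5: 20 -> fragment 4 completed (4 total).
Final fork_pos = 21, so 4 fragment(s) are complete. Build each: template segment -> complement -> reverse.
Fragment 1: template[0:5] = ACACA -> complement TGTGT -> reversed TGTGT
Fragment 2: template[5:10] = GAGTC -> complement CTCAG -> reversed GACTC
Fragment 3: template[10:15] = AATTT -> complement TTAAA -> reversed AAATT
Fragment 4: template[15:20] = GATCA -> complement CTAGT -> reversed TGATC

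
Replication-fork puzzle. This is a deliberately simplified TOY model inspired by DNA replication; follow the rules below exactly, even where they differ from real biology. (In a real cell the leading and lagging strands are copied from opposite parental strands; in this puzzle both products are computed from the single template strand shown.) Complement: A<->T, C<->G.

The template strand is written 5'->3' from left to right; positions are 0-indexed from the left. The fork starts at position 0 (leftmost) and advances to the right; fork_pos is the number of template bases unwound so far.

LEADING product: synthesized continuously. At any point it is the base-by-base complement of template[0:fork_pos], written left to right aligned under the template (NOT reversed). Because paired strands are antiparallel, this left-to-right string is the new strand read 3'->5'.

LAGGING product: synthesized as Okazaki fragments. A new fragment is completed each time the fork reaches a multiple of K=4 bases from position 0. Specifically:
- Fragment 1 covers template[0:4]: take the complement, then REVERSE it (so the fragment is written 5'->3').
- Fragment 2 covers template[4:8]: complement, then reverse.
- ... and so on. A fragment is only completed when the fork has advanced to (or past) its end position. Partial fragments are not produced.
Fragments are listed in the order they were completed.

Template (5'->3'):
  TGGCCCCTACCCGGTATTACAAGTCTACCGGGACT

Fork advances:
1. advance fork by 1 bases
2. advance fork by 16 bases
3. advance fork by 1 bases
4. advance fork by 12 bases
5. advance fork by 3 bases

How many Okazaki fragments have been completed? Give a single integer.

Step 1: advance 1 -> fork_pos = 0 + 1 = 1. Next multiple of 4 is 4 (not reached); still 0 fragment(s).
Step 2: advance 16 -> fork_pos = 1 + 16 = 17. Reached multiple(s) of 4: 4, 8, 12, 16 -> fragments 1-4 completed (4 total).
Step 3: advance 1 -> fork_pos = 17 + 1 = 18. Next multiple of 4 is 20 (not reached); still 4 fragment(s).
Step 4: advance 12 -> fork_pos = 18 + 12 = 30. Reached multiple(s) of 4: 20, 24, 28 -> fragments 5-7 completed (7 total).
Step 5: advance 3 -> fork_pos = 30 + 3 = 33. Reached multiple(s) of 4: 32 -> fragment 8 completed (8 total).
Check: final fork_pos = 33; the multiples of 4 that are <= 33 are 4..32 -> 33 // 4 = 8 completed fragment(s).

Answer: 8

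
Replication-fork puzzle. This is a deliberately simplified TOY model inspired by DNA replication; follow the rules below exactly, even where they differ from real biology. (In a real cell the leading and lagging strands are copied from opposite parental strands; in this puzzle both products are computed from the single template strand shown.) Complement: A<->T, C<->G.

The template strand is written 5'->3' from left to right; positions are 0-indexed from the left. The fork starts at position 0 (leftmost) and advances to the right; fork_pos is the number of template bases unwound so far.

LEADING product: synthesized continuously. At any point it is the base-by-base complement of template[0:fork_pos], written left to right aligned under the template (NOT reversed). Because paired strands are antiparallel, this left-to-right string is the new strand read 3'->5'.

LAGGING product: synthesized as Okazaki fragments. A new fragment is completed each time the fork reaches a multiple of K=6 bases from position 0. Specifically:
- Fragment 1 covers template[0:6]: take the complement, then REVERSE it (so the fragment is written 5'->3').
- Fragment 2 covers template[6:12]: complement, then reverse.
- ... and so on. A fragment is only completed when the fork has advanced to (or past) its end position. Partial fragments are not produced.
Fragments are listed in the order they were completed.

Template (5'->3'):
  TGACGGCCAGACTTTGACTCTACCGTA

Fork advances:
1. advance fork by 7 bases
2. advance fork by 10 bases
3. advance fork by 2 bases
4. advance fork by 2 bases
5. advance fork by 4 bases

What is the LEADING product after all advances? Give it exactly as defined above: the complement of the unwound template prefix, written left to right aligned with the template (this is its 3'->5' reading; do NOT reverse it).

Step 1: advance 7 -> fork_pos = 0 + 7 = 7.
Step 2: advance 10 -> fork_pos = 7 + 10 = 17.
Step 3: advance 2 -> fork_pos = 17 + 2 = 19.
Step 4: advance 2 -> fork_pos = 19 + 2 = 21.
Step 5: advance 4 -> fork_pos = 21 + 4 = 25.
Unwound prefix: template[0:25] = TGACGGCCAGACTTTGACTCTACCG
Complement it base by base (A<->T, C<->G), keeping left-to-right order:
  [0:5] TGACG -> ACTGC
  [5:10] GCCAG -> CGGTC
  [10:15] ACTTT -> TGAAA
  [15:20] GACTC -> CTGAG
  [20:25] TACCG -> ATGGC
Concatenate: ACTGCCGGTCTGAAACTGAGATGGC (length 25; written aligned with the template, i.e. 3'->5').

Answer: ACTGCCGGTCTGAAACTGAGATGGC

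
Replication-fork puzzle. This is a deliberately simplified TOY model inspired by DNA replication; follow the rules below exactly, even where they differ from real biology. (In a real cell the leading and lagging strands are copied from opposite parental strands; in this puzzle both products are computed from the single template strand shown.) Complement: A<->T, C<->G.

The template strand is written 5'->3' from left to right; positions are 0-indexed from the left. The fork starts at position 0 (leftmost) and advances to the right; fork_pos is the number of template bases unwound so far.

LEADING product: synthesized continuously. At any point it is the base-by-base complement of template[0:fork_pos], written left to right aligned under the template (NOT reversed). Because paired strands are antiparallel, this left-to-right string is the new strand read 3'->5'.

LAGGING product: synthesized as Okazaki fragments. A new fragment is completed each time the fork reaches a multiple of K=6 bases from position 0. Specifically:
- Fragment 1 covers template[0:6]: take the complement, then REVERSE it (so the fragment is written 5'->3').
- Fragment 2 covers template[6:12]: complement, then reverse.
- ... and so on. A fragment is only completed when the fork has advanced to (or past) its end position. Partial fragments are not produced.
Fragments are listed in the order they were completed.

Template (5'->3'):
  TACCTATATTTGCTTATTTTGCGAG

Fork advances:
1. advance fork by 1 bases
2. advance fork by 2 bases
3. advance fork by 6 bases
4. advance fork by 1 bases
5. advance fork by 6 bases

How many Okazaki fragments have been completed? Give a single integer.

Step 1: advance 1 -> fork_pos = 0 + 1 = 1. Next multiple of 6 is 6 (not reached); still 0 fragment(s).
Step 2: advance 2 -> fork_pos = 1 + 2 = 3. Next multiple of 6 is 6 (not reached); still 0 fragment(s).
Step 3: advance 6 -> fork_pos = 3 + 6 = 9. Reached multiple(s) of 6: 6 -> fragment 1 completed (1 total).
Step 4: advance 1 -> fork_pos = 9 + 1 = 10. Next multiple of 6 is 12 (not reached); still 1 fragment(s).
Step 5: advance 6 -> fork_pos = 10 + 6 = 16. Reached multiple(s) of 6: 12 -> fragment 2 completed (2 total).
Check: final fork_pos = 16; the multiples of 6 that are <= 16 are 6..12 -> 16 // 6 = 2 completed fragment(s).

Answer: 2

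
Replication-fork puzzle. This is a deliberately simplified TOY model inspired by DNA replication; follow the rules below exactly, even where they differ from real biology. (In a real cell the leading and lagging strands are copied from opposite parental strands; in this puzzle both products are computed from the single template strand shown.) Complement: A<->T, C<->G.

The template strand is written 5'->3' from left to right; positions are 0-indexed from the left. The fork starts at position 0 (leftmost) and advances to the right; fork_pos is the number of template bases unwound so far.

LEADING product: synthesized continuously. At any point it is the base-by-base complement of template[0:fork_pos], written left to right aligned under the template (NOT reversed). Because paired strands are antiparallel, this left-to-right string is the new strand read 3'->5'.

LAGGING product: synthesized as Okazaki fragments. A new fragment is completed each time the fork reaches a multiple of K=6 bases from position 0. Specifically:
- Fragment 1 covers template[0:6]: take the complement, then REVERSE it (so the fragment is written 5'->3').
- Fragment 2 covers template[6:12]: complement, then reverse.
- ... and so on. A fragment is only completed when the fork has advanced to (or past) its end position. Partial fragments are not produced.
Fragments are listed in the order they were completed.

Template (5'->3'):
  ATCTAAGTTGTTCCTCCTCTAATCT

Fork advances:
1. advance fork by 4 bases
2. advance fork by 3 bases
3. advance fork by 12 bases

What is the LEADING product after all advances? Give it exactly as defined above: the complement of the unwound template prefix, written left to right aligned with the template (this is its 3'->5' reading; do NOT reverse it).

Answer: TAGATTCAACAAGGAGGAG

Derivation:
Step 1: advance 4 -> fork_pos = 0 + 4 = 4.
Step 2: advance 3 -> fork_pos = 4 + 3 = 7.
Step 3: advance 12 -> fork_pos = 7 + 12 = 19.
Unwound prefix: template[0:19] = ATCTAAGTTGTTCCTCCTC
Complement it base by base (A<->T, C<->G), keeping left-to-right order:
  [0:5] ATCTA -> TAGAT
  [5:10] AGTTG -> TCAAC
  [10:15] TTCCT -> AAGGA
  [15:19] CCTC -> GGAG
Concatenate: TAGATTCAACAAGGAGGAG (length 19; written aligned with the template, i.e. 3'->5').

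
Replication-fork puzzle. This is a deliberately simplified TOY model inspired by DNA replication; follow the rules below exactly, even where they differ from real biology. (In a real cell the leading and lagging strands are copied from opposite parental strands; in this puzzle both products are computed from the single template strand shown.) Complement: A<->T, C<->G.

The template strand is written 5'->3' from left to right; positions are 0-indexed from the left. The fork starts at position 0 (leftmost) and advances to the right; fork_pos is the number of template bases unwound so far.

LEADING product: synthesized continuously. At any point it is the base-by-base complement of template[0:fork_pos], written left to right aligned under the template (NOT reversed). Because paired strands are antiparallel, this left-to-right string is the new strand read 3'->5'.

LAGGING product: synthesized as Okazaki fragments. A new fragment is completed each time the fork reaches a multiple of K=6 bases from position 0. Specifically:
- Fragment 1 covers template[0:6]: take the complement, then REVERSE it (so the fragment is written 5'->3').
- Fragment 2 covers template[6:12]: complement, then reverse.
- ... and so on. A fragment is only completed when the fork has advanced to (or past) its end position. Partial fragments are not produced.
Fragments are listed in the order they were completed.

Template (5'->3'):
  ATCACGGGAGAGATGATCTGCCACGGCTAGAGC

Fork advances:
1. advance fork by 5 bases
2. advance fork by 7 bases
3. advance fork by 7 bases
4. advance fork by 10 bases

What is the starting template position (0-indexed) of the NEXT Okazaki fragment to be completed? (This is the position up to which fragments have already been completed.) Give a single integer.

Answer: 24

Derivation:
Step 1: advance 5 -> fork_pos = 0 + 5 = 5. Next multiple of 6 is 6 (not reached); still 0 fragment(s).
Step 2: advance 7 -> fork_pos = 5 + 7 = 12. Reached multiple(s) of 6: 6, 12 -> fragments 1-2 completed (2 total).
Step 3: advance 7 -> fork_pos = 12 + 7 = 19. Reached multiple(s) of 6: 18 -> fragment 3 completed (3 total).
Step 4: advance 10 -> fork_pos = 19 + 10 = 29. Reached multiple(s) of 6: 24 -> fragment 4 completed (4 total).
4 fragment(s) completed, covering template[0:24] (4 x 6 = 24). The next fragment, fragment 5, covers template[24:30], so it starts at position 24.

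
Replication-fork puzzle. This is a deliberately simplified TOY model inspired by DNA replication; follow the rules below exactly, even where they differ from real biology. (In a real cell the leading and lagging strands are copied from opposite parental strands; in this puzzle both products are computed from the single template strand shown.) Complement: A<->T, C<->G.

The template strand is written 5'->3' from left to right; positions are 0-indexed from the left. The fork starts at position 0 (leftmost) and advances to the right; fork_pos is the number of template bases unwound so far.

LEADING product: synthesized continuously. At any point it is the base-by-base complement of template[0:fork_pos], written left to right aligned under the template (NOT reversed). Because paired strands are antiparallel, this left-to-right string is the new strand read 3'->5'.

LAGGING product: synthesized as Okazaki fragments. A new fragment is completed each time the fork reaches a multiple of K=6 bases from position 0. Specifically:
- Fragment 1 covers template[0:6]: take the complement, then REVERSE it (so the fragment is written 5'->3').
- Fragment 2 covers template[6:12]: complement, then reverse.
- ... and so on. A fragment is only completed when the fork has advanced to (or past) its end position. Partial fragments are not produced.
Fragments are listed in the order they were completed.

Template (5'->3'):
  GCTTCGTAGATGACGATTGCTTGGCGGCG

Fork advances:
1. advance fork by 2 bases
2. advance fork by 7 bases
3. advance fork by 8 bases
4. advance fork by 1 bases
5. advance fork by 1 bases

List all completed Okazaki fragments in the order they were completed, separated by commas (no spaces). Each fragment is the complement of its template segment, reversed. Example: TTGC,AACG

Step 1: advance 2 -> fork_pos = 0 + 2 = 2. Next multiple of 6 is 6 (not reached); still 0 fragment(s).
Step 2: advance 7 -> fork_pos = 2 + 7 = 9. Reached multiple(s) of 6: 6 -> fragment 1 completed (1 total).
Step 3: advance 8 -> fork_pos = 9 + 8 = 17. Reached multiple(s) of 6: 12 -> fragment 2 completed (2 total).
Step 4: advance 1 -> fork_pos = 17 + 1 = 18. Reached multiple(s) of 6: 18 -> fragment 3 completed (3 total).
Step 5: advance 1 -> fork_pos = 18 + 1 = 19. Next multiple of 6 is 24 (not reached); still 3 fragment(s).
Final fork_pos = 19, so 3 fragment(s) are complete. Build each: template segment -> complement -> reverse.
Fragment 1: template[0:6] = GCTTCG -> complement CGAAGC -> reversed CGAAGC
Fragment 2: template[6:12] = TAGATG -> complement ATCTAC -> reversed CATCTA
Fragment 3: template[12:18] = ACGATT -> complement TGCTAA -> reversed AATCGT

Answer: CGAAGC,CATCTA,AATCGT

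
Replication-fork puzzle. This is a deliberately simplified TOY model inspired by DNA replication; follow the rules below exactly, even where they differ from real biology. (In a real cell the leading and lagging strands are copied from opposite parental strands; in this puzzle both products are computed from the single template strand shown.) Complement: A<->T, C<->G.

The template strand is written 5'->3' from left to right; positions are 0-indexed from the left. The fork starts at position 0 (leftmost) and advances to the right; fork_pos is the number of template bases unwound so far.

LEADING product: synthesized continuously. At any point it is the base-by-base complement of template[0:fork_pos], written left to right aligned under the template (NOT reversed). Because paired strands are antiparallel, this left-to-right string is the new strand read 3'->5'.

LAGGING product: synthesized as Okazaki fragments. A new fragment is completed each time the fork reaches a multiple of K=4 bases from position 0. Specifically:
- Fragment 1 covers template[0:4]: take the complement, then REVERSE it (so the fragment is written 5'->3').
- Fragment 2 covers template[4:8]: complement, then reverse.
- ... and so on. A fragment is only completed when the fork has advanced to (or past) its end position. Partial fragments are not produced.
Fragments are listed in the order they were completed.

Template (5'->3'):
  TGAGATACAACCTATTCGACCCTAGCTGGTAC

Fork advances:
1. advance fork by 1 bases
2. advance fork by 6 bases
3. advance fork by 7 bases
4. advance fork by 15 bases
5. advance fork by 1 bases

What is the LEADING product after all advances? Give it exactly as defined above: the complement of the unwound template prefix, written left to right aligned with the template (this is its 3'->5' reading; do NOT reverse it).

Step 1: advance 1 -> fork_pos = 0 + 1 = 1.
Step 2: advance 6 -> fork_pos = 1 + 6 = 7.
Step 3: advance 7 -> fork_pos = 7 + 7 = 14.
Step 4: advance 15 -> fork_pos = 14 + 15 = 29.
Step 5: advance 1 -> fork_pos = 29 + 1 = 30.
Unwound prefix: template[0:30] = TGAGATACAACCTATTCGACCCTAGCTGGT
Complement it base by base (A<->T, C<->G), keeping left-to-right order:
  [0:5] TGAGA -> ACTCT
  [5:10] TACAA -> ATGTT
  [10:15] CCTAT -> GGATA
  [15:20] TCGAC -> AGCTG
  [20:25] CCTAG -> GGATC
  [25:30] CTGGT -> GACCA
Concatenate: ACTCTATGTTGGATAAGCTGGGATCGACCA (length 30; written aligned with the template, i.e. 3'->5').

Answer: ACTCTATGTTGGATAAGCTGGGATCGACCA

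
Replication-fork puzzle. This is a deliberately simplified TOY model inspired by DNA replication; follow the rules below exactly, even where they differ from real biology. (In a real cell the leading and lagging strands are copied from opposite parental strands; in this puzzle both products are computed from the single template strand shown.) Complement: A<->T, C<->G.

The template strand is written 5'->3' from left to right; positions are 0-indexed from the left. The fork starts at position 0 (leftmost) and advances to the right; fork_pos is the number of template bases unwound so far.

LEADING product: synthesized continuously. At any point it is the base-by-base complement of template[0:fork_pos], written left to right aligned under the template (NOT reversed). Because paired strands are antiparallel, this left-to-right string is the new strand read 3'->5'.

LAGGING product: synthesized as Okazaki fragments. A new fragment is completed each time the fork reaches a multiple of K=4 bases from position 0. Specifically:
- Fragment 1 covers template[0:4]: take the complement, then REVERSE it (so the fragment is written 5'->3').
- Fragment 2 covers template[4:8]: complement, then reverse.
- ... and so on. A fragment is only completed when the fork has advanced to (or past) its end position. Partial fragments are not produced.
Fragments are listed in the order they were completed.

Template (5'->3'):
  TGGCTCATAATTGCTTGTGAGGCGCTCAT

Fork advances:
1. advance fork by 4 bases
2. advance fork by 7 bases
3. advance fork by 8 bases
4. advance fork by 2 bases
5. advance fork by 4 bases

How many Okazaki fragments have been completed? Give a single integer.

Answer: 6

Derivation:
Step 1: advance 4 -> fork_pos = 0 + 4 = 4. Reached multiple(s) of 4: 4 -> fragment 1 completed (1 total).
Step 2: advance 7 -> fork_pos = 4 + 7 = 11. Reached multiple(s) of 4: 8 -> fragment 2 completed (2 total).
Step 3: advance 8 -> fork_pos = 11 + 8 = 19. Reached multiple(s) of 4: 12, 16 -> fragments 3-4 completed (4 total).
Step 4: advance 2 -> fork_pos = 19 + 2 = 21. Reached multiple(s) of 4: 20 -> fragment 5 completed (5 total).
Step 5: advance 4 -> fork_pos = 21 + 4 = 25. Reached multiple(s) of 4: 24 -> fragment 6 completed (6 total).
Check: final fork_pos = 25; the multiples of 4 that are <= 25 are 4..24 -> 25 // 4 = 6 completed fragment(s).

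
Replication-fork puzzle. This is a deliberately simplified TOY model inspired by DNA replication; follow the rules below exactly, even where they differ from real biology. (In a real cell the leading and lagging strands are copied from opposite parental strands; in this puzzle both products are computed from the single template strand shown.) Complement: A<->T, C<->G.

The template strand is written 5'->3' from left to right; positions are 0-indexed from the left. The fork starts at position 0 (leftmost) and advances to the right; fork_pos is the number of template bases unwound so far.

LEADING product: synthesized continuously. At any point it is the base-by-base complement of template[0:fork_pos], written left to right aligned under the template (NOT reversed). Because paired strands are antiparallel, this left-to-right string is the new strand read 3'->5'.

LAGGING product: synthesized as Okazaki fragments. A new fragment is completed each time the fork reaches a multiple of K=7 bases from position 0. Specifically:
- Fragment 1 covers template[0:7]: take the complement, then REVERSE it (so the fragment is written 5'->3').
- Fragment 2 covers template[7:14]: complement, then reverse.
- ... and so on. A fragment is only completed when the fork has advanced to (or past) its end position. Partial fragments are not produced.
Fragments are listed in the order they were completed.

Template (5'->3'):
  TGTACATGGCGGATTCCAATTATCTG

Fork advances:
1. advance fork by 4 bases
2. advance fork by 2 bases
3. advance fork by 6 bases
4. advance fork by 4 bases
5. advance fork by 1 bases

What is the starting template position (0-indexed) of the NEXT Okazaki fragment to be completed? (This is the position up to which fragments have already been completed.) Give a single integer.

Step 1: advance 4 -> fork_pos = 0 + 4 = 4. Next multiple of 7 is 7 (not reached); still 0 fragment(s).
Step 2: advance 2 -> fork_pos = 4 + 2 = 6. Next multiple of 7 is 7 (not reached); still 0 fragment(s).
Step 3: advance 6 -> fork_pos = 6 + 6 = 12. Reached multiple(s) of 7: 7 -> fragment 1 completed (1 total).
Step 4: advance 4 -> fork_pos = 12 + 4 = 16. Reached multiple(s) of 7: 14 -> fragment 2 completed (2 total).
Step 5: advance 1 -> fork_pos = 16 + 1 = 17. Next multiple of 7 is 21 (not reached); still 2 fragment(s).
2 fragment(s) completed, covering template[0:14] (2 x 7 = 14). The next fragment, fragment 3, covers template[14:21], so it starts at position 14.

Answer: 14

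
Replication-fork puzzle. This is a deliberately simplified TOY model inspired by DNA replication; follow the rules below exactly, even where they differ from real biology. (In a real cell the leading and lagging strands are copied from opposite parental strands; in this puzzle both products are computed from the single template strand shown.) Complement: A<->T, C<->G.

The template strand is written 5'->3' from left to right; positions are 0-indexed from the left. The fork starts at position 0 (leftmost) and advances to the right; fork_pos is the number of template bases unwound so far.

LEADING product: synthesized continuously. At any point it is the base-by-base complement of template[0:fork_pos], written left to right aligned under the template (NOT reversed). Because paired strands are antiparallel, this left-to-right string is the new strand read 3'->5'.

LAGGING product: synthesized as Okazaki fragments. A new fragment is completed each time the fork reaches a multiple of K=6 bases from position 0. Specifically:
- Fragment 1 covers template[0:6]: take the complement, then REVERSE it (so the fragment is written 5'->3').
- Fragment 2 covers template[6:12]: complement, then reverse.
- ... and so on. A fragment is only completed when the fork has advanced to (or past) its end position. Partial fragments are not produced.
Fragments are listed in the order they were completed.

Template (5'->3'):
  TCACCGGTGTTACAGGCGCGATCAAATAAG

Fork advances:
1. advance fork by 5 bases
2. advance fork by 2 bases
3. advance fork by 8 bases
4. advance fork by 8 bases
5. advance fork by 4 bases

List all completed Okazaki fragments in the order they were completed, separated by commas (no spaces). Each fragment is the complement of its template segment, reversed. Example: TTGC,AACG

Answer: CGGTGA,TAACAC,CGCCTG,TGATCG

Derivation:
Step 1: advance 5 -> fork_pos = 0 + 5 = 5. Next multiple of 6 is 6 (not reached); still 0 fragment(s).
Step 2: advance 2 -> fork_pos = 5 + 2 = 7. Reached multiple(s) of 6: 6 -> fragment 1 completed (1 total).
Step 3: advance 8 -> fork_pos = 7 + 8 = 15. Reached multiple(s) of 6: 12 -> fragment 2 completed (2 total).
Step 4: advance 8 -> fork_pos = 15 + 8 = 23. Reached multiple(s) of 6: 18 -> fragment 3 completed (3 total).
Step 5: advance 4 -> fork_pos = 23 + 4 = 27. Reached multiple(s) of 6: 24 -> fragment 4 completed (4 total).
Final fork_pos = 27, so 4 fragment(s) are complete. Build each: template segment -> complement -> reverse.
Fragment 1: template[0:6] = TCACCG -> complement AGTGGC -> reversed CGGTGA
Fragment 2: template[6:12] = GTGTTA -> complement CACAAT -> reversed TAACAC
Fragment 3: template[12:18] = CAGGCG -> complement GTCCGC -> reversed CGCCTG
Fragment 4: template[18:24] = CGATCA -> complement GCTAGT -> reversed TGATCG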